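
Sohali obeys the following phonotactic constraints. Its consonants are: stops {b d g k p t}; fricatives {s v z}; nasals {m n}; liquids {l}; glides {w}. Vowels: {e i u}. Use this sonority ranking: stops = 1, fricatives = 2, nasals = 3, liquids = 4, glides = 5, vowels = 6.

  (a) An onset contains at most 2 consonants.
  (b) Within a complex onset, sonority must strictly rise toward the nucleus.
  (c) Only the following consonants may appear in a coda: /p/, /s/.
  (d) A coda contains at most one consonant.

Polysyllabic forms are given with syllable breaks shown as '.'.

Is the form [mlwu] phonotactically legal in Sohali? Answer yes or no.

[mlwu] — violates constraint (a): syllable 1 onset /mlw/ has 3 consonants (> 2) → phonotactically illegal

no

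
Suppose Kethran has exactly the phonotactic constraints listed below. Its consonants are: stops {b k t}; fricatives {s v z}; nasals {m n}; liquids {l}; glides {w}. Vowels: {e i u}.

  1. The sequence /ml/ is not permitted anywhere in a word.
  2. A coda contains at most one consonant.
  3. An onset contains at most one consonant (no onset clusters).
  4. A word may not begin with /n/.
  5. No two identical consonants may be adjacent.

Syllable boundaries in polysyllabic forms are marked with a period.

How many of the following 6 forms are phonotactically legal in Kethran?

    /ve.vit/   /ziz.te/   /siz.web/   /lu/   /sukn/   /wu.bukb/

4

/ve.vit/ — σ1 onset /v/, coda /∅/ ok; σ2 onset /v/, coda /t/ ok → phonotactically legal
/ziz.te/ — σ1 onset /z/, coda /z/ ok; σ2 onset /t/, coda /∅/ ok → phonotactically legal
/siz.web/ — σ1 onset /s/, coda /z/ ok; σ2 onset /w/, coda /b/ ok → phonotactically legal
/lu/ — σ1 onset /l/, coda /∅/ ok → phonotactically legal
/sukn/ — violates constraint 2: syllable 1 coda /kn/ has 2 consonants (> 1) → phonotactically illegal
/wu.bukb/ — violates constraint 2: syllable 2 coda /kb/ has 2 consonants (> 1) → phonotactically illegal
Phonotactically legal: /ve.vit/, /ziz.te/, /siz.web/, /lu/ → 4.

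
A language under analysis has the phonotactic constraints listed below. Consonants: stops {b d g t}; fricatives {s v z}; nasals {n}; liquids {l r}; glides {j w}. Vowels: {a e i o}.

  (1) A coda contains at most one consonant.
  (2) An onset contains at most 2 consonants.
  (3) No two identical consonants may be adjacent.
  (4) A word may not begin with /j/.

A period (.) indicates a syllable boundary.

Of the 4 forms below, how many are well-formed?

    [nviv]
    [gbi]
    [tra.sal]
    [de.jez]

4

[nviv] — σ1 onset /nv/ (2C), coda /v/ ok → well-formed
[gbi] — σ1 onset /gb/ (2C), coda /∅/ ok → well-formed
[tra.sal] — σ1 onset /tr/ (2C), coda /∅/ ok; σ2 onset /s/, coda /l/ ok → well-formed
[de.jez] — σ1 onset /d/, coda /∅/ ok; σ2 onset /j/, coda /z/ ok → well-formed
Well-formed: [nviv], [gbi], [tra.sal], [de.jez] → 4.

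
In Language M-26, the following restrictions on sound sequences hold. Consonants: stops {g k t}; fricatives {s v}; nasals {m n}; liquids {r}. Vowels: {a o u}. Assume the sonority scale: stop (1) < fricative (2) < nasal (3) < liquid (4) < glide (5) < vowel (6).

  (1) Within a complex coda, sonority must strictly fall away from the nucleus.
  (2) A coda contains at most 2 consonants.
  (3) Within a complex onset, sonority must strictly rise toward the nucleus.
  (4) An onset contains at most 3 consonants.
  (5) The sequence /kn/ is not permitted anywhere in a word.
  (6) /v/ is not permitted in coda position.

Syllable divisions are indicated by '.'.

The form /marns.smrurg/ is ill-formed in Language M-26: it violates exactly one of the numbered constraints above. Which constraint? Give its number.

/marns.smrurg/: syllable 1 coda /rns/ has 3 consonants (> 2).
This is a violation of constraint 2: "A coda contains at most 2 consonants."
The remaining constraints (1, 3, 4, 5, 6) are satisfied.

2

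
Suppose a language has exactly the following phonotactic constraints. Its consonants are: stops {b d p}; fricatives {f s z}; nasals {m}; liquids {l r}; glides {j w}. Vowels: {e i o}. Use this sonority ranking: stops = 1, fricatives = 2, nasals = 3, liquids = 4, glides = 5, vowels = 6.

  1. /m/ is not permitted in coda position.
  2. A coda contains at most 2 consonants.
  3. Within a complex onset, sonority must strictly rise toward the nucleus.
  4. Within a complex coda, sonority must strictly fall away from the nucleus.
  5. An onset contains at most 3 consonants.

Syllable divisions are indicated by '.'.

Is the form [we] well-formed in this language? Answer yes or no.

yes

[we] — σ1 onset /w/, coda /∅/ ok → well-formed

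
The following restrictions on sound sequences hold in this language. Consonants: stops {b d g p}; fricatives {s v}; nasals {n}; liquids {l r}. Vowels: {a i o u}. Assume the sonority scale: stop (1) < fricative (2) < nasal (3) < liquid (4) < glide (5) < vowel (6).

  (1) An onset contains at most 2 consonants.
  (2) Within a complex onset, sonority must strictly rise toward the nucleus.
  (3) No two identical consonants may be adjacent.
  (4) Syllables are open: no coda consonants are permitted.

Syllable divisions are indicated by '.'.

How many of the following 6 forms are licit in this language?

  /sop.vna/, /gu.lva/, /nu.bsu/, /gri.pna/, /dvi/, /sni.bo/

4

/sop.vna/ — violates constraint 4: syllable 1 coda /p/ has 1 consonant (> 0) → illicit
/gu.lva/ — violates constraint 2: syllable 2 onset /lv/: /l/ (liquid, 4) → /v/ (fricative, 2) does not rise → illicit
/nu.bsu/ — σ1 onset /n/, coda /∅/ ok; σ2 onset /bs/ (1→2 rises), coda /∅/ ok → licit
/gri.pna/ — σ1 onset /gr/ (1→4 rises), coda /∅/ ok; σ2 onset /pn/ (1→3 rises), coda /∅/ ok → licit
/dvi/ — σ1 onset /dv/ (1→2 rises), coda /∅/ ok → licit
/sni.bo/ — σ1 onset /sn/ (2→3 rises), coda /∅/ ok; σ2 onset /b/, coda /∅/ ok → licit
Licit: /nu.bsu/, /gri.pna/, /dvi/, /sni.bo/ → 4.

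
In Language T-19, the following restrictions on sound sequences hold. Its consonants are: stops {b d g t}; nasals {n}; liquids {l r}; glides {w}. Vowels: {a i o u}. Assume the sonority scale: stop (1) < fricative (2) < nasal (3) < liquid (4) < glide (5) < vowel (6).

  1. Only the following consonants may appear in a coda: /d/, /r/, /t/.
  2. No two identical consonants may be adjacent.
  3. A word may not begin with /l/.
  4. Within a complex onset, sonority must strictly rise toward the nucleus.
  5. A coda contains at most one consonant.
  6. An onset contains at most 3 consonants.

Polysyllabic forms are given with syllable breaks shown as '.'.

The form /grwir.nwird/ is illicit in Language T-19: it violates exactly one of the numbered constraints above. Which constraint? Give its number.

5

/grwir.nwird/: syllable 2 coda /rd/ has 2 consonants (> 1).
This is a violation of constraint 5: "A coda contains at most one consonant."
The remaining constraints (1, 2, 3, 4, 6) are satisfied.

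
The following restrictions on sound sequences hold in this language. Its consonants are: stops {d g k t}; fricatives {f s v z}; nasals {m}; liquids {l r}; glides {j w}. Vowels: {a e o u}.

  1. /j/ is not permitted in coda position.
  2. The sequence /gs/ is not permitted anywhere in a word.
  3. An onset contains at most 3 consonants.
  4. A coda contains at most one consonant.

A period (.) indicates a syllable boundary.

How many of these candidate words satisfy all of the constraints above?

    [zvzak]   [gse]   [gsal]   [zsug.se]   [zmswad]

[zvzak] — σ1 onset /zvz/ (3C), coda /k/ ok → well-formed
[gse] — violates constraint 2: contains banned sequence /gs/ → ill-formed
[gsal] — violates constraint 2: contains banned sequence /gs/ → ill-formed
[zsug.se] — violates constraint 2: contains banned sequence /gs/ → ill-formed
[zmswad] — violates constraint 3: syllable 1 onset /zmsw/ has 4 consonants (> 3) → ill-formed
Well-formed: [zvzak] → 1.

1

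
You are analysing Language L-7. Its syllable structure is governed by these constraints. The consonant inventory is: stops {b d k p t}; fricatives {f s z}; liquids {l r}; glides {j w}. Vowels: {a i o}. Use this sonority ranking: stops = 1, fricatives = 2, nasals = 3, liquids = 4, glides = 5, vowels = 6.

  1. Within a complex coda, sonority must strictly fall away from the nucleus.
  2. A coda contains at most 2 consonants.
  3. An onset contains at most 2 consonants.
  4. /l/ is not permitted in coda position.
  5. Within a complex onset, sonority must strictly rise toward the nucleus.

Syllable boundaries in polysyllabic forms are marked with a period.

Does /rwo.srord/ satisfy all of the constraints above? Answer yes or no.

/rwo.srord/ — σ1 onset /rw/ (4→5 rises), coda /∅/ ok; σ2 onset /sr/ (2→4 rises), coda /rd/ (4→1 falls) ok → permitted

yes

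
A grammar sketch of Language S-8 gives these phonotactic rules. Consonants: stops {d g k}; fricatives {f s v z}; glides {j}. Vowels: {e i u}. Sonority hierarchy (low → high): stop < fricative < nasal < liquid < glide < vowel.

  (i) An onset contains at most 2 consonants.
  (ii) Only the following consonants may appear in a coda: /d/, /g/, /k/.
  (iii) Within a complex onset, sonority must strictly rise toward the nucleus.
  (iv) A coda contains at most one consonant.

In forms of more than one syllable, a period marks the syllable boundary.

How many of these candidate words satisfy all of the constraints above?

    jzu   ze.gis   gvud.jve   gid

1

jzu — violates constraint (iii): syllable 1 onset /jz/: /j/ (glide, 5) → /z/ (fricative, 2) does not rise → ill-formed
ze.gis — violates constraint (ii): syllable 2 coda contains /s/, which is not a licensed coda consonant → ill-formed
gvud.jve — violates constraint (iii): syllable 2 onset /jv/: /j/ (glide, 5) → /v/ (fricative, 2) does not rise → ill-formed
gid — σ1 onset /g/, coda /d/ ok → well-formed
Well-formed: gid → 1.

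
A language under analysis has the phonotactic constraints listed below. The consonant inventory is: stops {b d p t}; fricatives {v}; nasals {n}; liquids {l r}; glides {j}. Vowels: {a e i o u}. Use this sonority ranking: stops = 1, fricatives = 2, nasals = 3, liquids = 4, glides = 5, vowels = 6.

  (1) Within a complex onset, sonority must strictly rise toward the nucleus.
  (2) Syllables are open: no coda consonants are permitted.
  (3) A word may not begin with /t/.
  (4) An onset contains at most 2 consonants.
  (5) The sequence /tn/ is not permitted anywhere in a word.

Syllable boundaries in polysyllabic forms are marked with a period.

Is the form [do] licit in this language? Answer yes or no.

[do] — σ1 onset /d/, coda /∅/ ok → licit

yes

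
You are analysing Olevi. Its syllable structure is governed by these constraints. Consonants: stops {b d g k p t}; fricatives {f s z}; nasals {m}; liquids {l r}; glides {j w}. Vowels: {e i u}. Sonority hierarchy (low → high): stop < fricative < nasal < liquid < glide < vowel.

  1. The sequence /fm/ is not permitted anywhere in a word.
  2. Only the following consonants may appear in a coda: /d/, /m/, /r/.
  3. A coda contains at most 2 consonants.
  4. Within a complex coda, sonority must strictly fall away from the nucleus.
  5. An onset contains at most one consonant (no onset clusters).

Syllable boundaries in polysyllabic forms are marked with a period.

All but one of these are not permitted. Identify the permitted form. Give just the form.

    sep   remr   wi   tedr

sep — violates constraint 2: syllable 1 coda contains /p/, which is not a licensed coda consonant → not permitted
remr — violates constraint 4: syllable 1 coda /mr/: /m/ (nasal, 3) → /r/ (liquid, 4) does not fall → not permitted
wi — σ1 onset /w/, coda /∅/ ok → permitted
tedr — violates constraint 4: syllable 1 coda /dr/: /d/ (stop, 1) → /r/ (liquid, 4) does not fall → not permitted

wi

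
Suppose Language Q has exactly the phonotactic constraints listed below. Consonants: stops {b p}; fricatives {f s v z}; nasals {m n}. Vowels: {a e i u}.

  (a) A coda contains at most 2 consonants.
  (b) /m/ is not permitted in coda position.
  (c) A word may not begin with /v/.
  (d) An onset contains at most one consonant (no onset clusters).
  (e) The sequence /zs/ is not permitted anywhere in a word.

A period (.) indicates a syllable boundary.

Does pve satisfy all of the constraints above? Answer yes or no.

pve — violates constraint (d): syllable 1 onset /pv/ has 2 consonants (> 1) → illicit

no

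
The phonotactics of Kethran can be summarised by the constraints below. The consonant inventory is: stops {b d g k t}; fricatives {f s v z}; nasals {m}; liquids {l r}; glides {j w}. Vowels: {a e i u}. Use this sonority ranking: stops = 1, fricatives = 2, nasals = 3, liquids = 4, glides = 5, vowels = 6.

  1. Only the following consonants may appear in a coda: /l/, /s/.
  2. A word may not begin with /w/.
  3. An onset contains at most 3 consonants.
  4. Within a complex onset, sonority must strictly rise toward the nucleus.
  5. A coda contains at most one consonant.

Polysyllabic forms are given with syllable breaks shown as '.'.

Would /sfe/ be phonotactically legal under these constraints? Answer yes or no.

no

/sfe/ — violates constraint 4: syllable 1 onset /sf/: /s/ (fricative, 2) → /f/ (fricative, 2) does not rise → phonotactically illegal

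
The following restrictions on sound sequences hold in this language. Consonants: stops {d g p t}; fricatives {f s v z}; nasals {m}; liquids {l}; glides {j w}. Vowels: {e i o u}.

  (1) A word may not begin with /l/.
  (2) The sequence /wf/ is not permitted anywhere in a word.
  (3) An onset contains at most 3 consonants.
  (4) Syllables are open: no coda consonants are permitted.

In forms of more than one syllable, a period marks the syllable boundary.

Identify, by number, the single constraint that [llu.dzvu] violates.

1

[llu.dzvu]: word begins with /l/.
This is a violation of constraint 1: "A word may not begin with /l/."
The remaining constraints (2, 3, 4) are satisfied.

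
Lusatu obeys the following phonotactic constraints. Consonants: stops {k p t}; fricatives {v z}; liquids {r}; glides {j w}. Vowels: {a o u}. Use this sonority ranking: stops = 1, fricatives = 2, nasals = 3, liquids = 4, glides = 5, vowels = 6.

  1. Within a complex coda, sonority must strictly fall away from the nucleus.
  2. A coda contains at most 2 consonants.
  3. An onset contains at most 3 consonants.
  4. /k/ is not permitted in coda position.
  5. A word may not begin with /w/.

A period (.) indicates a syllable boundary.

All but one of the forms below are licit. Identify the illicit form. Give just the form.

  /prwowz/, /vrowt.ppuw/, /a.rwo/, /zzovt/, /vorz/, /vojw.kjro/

/prwowz/ — σ1 onset /prw/ (3C), coda /wz/ (5→2 falls) ok → licit
/vrowt.ppuw/ — σ1 onset /vr/ (2C), coda /wt/ (5→1 falls) ok; σ2 onset /pp/ (2C), coda /w/ ok → licit
/a.rwo/ — σ1 onset /∅/, coda /∅/ ok; σ2 onset /rw/ (2C), coda /∅/ ok → licit
/zzovt/ — σ1 onset /zz/ (2C), coda /vt/ (2→1 falls) ok → licit
/vorz/ — σ1 onset /v/, coda /rz/ (4→2 falls) ok → licit
/vojw.kjro/ — violates constraint 1: syllable 1 coda /jw/: /j/ (glide, 5) → /w/ (glide, 5) does not fall → illicit

/vojw.kjro/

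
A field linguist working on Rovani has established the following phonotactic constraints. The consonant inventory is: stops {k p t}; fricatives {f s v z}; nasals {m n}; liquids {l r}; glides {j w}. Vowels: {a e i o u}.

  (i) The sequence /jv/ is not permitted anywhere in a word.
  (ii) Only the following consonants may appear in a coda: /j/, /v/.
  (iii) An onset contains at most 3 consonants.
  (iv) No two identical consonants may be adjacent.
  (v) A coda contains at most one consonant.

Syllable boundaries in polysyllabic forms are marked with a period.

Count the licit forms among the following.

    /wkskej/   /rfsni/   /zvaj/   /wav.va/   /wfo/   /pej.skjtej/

2

/wkskej/ — violates constraint (iii): syllable 1 onset /wksk/ has 4 consonants (> 3) → illicit
/rfsni/ — violates constraint (iii): syllable 1 onset /rfsn/ has 4 consonants (> 3) → illicit
/zvaj/ — σ1 onset /zv/ (2C), coda /j/ ok → licit
/wav.va/ — violates constraint (iv): adjacent identical consonants /vv/ → illicit
/wfo/ — σ1 onset /wf/ (2C), coda /∅/ ok → licit
/pej.skjtej/ — violates constraint (iii): syllable 2 onset /skjt/ has 4 consonants (> 3) → illicit
Licit: /zvaj/, /wfo/ → 2.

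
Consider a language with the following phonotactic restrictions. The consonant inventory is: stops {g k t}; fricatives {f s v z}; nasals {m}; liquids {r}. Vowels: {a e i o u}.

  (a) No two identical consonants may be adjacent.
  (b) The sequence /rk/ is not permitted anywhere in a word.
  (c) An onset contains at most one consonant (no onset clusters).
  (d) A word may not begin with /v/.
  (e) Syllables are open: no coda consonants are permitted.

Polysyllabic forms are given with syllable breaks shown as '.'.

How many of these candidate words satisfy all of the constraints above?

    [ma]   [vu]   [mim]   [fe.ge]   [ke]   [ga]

[ma] — σ1 onset /m/, coda /∅/ ok → phonotactically legal
[vu] — violates constraint (d): word begins with /v/ → phonotactically illegal
[mim] — violates constraint (e): syllable 1 coda /m/ has 1 consonant (> 0) → phonotactically illegal
[fe.ge] — σ1 onset /f/, coda /∅/ ok; σ2 onset /g/, coda /∅/ ok → phonotactically legal
[ke] — σ1 onset /k/, coda /∅/ ok → phonotactically legal
[ga] — σ1 onset /g/, coda /∅/ ok → phonotactically legal
Phonotactically legal: [ma], [fe.ge], [ke], [ga] → 4.

4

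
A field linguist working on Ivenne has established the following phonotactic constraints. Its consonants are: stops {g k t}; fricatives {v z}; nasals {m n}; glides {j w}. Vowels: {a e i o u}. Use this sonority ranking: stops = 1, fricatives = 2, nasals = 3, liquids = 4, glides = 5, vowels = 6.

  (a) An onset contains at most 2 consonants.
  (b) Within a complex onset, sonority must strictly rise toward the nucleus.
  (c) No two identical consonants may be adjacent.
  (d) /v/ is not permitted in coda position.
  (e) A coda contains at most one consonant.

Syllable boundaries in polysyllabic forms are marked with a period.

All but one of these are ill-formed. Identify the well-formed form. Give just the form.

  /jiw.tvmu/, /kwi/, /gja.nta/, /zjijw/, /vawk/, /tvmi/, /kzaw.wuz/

/jiw.tvmu/ — violates constraint (a): syllable 2 onset /tvm/ has 3 consonants (> 2) → ill-formed
/kwi/ — σ1 onset /kw/ (1→5 rises), coda /∅/ ok → well-formed
/gja.nta/ — violates constraint (b): syllable 2 onset /nt/: /n/ (nasal, 3) → /t/ (stop, 1) does not rise → ill-formed
/zjijw/ — violates constraint (e): syllable 1 coda /jw/ has 2 consonants (> 1) → ill-formed
/vawk/ — violates constraint (e): syllable 1 coda /wk/ has 2 consonants (> 1) → ill-formed
/tvmi/ — violates constraint (a): syllable 1 onset /tvm/ has 3 consonants (> 2) → ill-formed
/kzaw.wuz/ — violates constraint (c): adjacent identical consonants /ww/ → ill-formed

/kwi/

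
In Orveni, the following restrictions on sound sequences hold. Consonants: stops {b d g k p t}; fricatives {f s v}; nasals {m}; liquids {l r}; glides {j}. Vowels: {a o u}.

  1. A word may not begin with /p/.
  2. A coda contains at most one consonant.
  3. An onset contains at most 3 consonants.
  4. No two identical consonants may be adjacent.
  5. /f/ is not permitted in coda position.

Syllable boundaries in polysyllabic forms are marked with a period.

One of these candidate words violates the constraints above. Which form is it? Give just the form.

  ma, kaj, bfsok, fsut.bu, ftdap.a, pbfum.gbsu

ma — σ1 onset /m/, coda /∅/ ok → well-formed
kaj — σ1 onset /k/, coda /j/ ok → well-formed
bfsok — σ1 onset /bfs/ (3C), coda /k/ ok → well-formed
fsut.bu — σ1 onset /fs/ (2C), coda /t/ ok; σ2 onset /b/, coda /∅/ ok → well-formed
ftdap.a — σ1 onset /ftd/ (3C), coda /p/ ok; σ2 onset /∅/, coda /∅/ ok → well-formed
pbfum.gbsu — violates constraint 1: word begins with /p/ → ill-formed

pbfum.gbsu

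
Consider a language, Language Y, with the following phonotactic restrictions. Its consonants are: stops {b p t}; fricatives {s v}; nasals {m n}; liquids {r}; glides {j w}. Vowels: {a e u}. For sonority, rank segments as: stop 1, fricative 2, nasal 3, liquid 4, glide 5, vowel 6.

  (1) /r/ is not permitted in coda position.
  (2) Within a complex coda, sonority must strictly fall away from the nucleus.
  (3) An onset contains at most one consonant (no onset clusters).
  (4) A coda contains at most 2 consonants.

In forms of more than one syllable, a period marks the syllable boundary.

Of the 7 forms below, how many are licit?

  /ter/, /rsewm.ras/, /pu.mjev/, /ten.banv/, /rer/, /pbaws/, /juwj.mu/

/ter/ — violates constraint 1: syllable 1 coda contains /r/ → illicit
/rsewm.ras/ — violates constraint 3: syllable 1 onset /rs/ has 2 consonants (> 1) → illicit
/pu.mjev/ — violates constraint 3: syllable 2 onset /mj/ has 2 consonants (> 1) → illicit
/ten.banv/ — σ1 onset /t/, coda /n/ ok; σ2 onset /b/, coda /nv/ (3→2 falls) ok → licit
/rer/ — violates constraint 1: syllable 1 coda contains /r/ → illicit
/pbaws/ — violates constraint 3: syllable 1 onset /pb/ has 2 consonants (> 1) → illicit
/juwj.mu/ — violates constraint 2: syllable 1 coda /wj/: /w/ (glide, 5) → /j/ (glide, 5) does not fall → illicit
Licit: /ten.banv/ → 1.

1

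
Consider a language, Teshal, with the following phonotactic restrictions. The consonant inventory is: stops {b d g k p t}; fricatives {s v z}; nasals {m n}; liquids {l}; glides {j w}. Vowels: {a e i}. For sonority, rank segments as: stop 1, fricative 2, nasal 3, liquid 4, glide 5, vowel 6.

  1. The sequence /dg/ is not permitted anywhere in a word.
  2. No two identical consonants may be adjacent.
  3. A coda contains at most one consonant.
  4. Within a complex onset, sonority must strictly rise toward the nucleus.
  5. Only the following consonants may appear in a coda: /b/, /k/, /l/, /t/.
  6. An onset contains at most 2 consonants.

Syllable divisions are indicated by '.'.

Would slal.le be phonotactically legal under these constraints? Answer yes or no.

no

slal.le — violates constraint 2: adjacent identical consonants /ll/ → phonotactically illegal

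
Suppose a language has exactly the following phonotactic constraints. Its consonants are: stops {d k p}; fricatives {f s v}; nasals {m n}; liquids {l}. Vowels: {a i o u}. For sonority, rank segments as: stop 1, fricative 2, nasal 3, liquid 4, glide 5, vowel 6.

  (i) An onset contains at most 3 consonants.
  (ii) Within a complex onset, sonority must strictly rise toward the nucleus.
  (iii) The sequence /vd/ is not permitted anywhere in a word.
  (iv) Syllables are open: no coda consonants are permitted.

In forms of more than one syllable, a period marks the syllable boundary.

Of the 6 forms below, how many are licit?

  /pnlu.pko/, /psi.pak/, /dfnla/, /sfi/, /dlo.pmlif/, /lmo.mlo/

/pnlu.pko/ — violates constraint (ii): syllable 2 onset /pk/: /p/ (stop, 1) → /k/ (stop, 1) does not rise → illicit
/psi.pak/ — violates constraint (iv): syllable 2 coda /k/ has 1 consonant (> 0) → illicit
/dfnla/ — violates constraint (i): syllable 1 onset /dfnl/ has 4 consonants (> 3) → illicit
/sfi/ — violates constraint (ii): syllable 1 onset /sf/: /s/ (fricative, 2) → /f/ (fricative, 2) does not rise → illicit
/dlo.pmlif/ — violates constraint (iv): syllable 2 coda /f/ has 1 consonant (> 0) → illicit
/lmo.mlo/ — violates constraint (ii): syllable 1 onset /lm/: /l/ (liquid, 4) → /m/ (nasal, 3) does not rise → illicit
No form is licit → 0.

0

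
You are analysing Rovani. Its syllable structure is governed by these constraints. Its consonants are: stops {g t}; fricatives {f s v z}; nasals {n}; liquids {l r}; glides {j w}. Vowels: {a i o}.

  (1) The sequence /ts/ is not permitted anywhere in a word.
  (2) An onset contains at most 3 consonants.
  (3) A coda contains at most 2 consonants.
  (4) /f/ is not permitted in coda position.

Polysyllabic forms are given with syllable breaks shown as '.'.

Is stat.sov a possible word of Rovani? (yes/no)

stat.sov — violates constraint 1: contains banned sequence /ts/ → ill-formed

no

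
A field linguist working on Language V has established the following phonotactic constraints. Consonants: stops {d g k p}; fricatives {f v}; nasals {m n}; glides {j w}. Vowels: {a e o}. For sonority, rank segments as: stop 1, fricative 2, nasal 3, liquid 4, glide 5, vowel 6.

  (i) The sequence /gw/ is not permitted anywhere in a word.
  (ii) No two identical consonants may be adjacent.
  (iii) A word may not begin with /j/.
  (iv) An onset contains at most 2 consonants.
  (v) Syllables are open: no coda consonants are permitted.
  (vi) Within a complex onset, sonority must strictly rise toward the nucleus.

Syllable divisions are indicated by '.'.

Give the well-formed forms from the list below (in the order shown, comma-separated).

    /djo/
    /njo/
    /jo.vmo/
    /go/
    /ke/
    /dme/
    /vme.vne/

/djo/, /njo/, /go/, /ke/, /dme/, /vme.vne/

/djo/ — σ1 onset /dj/ (1→5 rises), coda /∅/ ok → well-formed
/njo/ — σ1 onset /nj/ (3→5 rises), coda /∅/ ok → well-formed
/jo.vmo/ — violates constraint (iii): word begins with /j/ → ill-formed
/go/ — σ1 onset /g/, coda /∅/ ok → well-formed
/ke/ — σ1 onset /k/, coda /∅/ ok → well-formed
/dme/ — σ1 onset /dm/ (1→3 rises), coda /∅/ ok → well-formed
/vme.vne/ — σ1 onset /vm/ (2→3 rises), coda /∅/ ok; σ2 onset /vn/ (2→3 rises), coda /∅/ ok → well-formed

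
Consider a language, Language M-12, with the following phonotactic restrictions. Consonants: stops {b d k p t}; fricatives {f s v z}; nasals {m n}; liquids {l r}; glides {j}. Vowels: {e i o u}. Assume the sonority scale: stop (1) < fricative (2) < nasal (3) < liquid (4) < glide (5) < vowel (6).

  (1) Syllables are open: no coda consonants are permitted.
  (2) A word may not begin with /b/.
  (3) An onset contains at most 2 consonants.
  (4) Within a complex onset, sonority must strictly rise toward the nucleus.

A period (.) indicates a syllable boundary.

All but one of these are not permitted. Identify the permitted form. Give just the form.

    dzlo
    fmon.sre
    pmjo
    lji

lji

dzlo — violates constraint 3: syllable 1 onset /dzl/ has 3 consonants (> 2) → not permitted
fmon.sre — violates constraint 1: syllable 1 coda /n/ has 1 consonant (> 0) → not permitted
pmjo — violates constraint 3: syllable 1 onset /pmj/ has 3 consonants (> 2) → not permitted
lji — σ1 onset /lj/ (4→5 rises), coda /∅/ ok → permitted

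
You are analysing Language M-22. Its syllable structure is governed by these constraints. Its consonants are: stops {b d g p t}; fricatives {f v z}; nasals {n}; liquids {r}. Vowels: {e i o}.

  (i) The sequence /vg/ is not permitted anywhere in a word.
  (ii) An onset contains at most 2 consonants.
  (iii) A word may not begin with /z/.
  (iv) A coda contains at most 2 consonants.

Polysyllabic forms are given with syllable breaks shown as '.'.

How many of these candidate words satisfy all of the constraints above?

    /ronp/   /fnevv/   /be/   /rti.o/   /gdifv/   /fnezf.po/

/ronp/ — σ1 onset /r/, coda /np/ (2C) ok → well-formed
/fnevv/ — σ1 onset /fn/ (2C), coda /vv/ (2C) ok → well-formed
/be/ — σ1 onset /b/, coda /∅/ ok → well-formed
/rti.o/ — σ1 onset /rt/ (2C), coda /∅/ ok; σ2 onset /∅/, coda /∅/ ok → well-formed
/gdifv/ — σ1 onset /gd/ (2C), coda /fv/ (2C) ok → well-formed
/fnezf.po/ — σ1 onset /fn/ (2C), coda /zf/ (2C) ok; σ2 onset /p/, coda /∅/ ok → well-formed
Well-formed: /ronp/, /fnevv/, /be/, /rti.o/, /gdifv/, /fnezf.po/ → 6.

6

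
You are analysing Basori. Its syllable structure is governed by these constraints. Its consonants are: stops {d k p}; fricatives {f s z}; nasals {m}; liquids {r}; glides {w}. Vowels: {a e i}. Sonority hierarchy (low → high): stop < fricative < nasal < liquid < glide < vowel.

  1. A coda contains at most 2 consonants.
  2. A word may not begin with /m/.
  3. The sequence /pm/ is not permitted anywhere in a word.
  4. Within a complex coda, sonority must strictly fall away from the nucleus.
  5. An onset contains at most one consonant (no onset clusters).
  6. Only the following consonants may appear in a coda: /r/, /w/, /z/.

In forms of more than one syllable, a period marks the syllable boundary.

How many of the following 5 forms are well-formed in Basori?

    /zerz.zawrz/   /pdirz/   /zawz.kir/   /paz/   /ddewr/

/zerz.zawrz/ — violates constraint 1: syllable 2 coda /wrz/ has 3 consonants (> 2) → ill-formed
/pdirz/ — violates constraint 5: syllable 1 onset /pd/ has 2 consonants (> 1) → ill-formed
/zawz.kir/ — σ1 onset /z/, coda /wz/ (5→2 falls) ok; σ2 onset /k/, coda /r/ ok → well-formed
/paz/ — σ1 onset /p/, coda /z/ ok → well-formed
/ddewr/ — violates constraint 5: syllable 1 onset /dd/ has 2 consonants (> 1) → ill-formed
Well-formed: /zawz.kir/, /paz/ → 2.

2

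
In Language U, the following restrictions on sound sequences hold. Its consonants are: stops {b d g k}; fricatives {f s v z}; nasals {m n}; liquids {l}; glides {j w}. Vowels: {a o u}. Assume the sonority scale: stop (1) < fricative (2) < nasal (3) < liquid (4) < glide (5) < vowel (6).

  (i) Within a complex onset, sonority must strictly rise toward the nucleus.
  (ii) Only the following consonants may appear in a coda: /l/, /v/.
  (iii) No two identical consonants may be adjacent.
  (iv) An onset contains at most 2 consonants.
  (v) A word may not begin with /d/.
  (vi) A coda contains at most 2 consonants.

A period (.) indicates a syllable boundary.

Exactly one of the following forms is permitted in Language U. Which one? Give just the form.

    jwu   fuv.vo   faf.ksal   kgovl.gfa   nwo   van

nwo

jwu — violates constraint (i): syllable 1 onset /jw/: /j/ (glide, 5) → /w/ (glide, 5) does not rise → not permitted
fuv.vo — violates constraint (iii): adjacent identical consonants /vv/ → not permitted
faf.ksal — violates constraint (ii): syllable 1 coda contains /f/, which is not a licensed coda consonant → not permitted
kgovl.gfa — violates constraint (i): syllable 1 onset /kg/: /k/ (stop, 1) → /g/ (stop, 1) does not rise → not permitted
nwo — σ1 onset /nw/ (3→5 rises), coda /∅/ ok → permitted
van — violates constraint (ii): syllable 1 coda contains /n/, which is not a licensed coda consonant → not permitted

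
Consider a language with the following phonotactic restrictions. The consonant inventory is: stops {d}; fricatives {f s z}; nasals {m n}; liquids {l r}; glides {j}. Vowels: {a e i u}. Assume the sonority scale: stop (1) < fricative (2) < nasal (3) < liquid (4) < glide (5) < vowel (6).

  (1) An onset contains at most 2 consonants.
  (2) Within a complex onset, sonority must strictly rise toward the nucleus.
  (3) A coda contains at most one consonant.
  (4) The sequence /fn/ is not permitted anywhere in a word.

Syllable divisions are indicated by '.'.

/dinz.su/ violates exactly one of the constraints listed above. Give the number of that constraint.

/dinz.su/: syllable 1 coda /nz/ has 2 consonants (> 1).
This is a violation of constraint 3: "A coda contains at most one consonant."
The remaining constraints (1, 2, 4) are satisfied.

3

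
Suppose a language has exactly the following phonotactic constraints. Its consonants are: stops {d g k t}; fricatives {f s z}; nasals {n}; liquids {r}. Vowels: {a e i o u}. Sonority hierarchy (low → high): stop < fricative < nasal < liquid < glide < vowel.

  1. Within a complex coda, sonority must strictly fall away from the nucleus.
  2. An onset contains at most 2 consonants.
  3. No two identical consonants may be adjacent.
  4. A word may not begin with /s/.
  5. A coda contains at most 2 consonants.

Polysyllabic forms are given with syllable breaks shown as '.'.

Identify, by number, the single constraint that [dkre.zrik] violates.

[dkre.zrik]: syllable 1 onset /dkr/ has 3 consonants (> 2).
This is a violation of constraint 2: "An onset contains at most 2 consonants."
The remaining constraints (1, 3, 4, 5) are satisfied.

2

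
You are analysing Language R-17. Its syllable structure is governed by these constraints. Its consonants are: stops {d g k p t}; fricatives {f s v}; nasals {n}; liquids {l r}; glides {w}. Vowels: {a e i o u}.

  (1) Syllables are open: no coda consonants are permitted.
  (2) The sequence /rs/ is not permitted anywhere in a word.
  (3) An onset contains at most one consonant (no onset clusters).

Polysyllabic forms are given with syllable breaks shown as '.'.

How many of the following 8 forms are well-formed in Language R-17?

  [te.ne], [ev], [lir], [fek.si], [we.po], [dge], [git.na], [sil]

2

[te.ne] — σ1 onset /t/, coda /∅/ ok; σ2 onset /n/, coda /∅/ ok → well-formed
[ev] — violates constraint 1: syllable 1 coda /v/ has 1 consonant (> 0) → ill-formed
[lir] — violates constraint 1: syllable 1 coda /r/ has 1 consonant (> 0) → ill-formed
[fek.si] — violates constraint 1: syllable 1 coda /k/ has 1 consonant (> 0) → ill-formed
[we.po] — σ1 onset /w/, coda /∅/ ok; σ2 onset /p/, coda /∅/ ok → well-formed
[dge] — violates constraint 3: syllable 1 onset /dg/ has 2 consonants (> 1) → ill-formed
[git.na] — violates constraint 1: syllable 1 coda /t/ has 1 consonant (> 0) → ill-formed
[sil] — violates constraint 1: syllable 1 coda /l/ has 1 consonant (> 0) → ill-formed
Well-formed: [te.ne], [we.po] → 2.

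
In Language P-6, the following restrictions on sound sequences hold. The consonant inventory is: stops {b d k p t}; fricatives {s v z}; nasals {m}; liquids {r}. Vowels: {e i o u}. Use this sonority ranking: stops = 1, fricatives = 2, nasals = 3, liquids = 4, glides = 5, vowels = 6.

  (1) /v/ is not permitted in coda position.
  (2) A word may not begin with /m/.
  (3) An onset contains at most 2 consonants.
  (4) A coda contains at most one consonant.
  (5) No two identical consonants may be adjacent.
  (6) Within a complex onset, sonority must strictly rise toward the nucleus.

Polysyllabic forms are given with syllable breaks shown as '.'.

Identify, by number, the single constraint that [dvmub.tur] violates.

3

[dvmub.tur]: syllable 1 onset /dvm/ has 3 consonants (> 2).
This is a violation of constraint 3: "An onset contains at most 2 consonants."
The remaining constraints (1, 2, 4, 5, 6) are satisfied.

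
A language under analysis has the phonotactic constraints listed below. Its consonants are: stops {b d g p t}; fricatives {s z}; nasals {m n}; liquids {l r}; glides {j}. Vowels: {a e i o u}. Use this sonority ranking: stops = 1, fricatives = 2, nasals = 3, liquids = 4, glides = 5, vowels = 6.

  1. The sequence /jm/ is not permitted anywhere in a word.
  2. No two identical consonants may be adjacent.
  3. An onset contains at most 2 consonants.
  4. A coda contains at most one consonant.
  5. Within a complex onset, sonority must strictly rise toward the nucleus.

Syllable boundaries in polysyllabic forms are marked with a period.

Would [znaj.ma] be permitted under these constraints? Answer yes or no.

[znaj.ma] — violates constraint 1: contains banned sequence /jm/ → not permitted

no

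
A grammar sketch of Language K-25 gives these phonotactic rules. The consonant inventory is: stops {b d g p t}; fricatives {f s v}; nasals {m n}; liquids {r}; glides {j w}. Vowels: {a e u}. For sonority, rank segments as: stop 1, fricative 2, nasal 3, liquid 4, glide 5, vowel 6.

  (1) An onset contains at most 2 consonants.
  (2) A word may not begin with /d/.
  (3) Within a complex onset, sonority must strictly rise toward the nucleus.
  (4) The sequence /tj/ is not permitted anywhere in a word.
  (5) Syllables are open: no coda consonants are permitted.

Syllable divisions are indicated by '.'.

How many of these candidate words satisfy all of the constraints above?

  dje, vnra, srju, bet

dje — violates constraint 2: word begins with /d/ → not permitted
vnra — violates constraint 1: syllable 1 onset /vnr/ has 3 consonants (> 2) → not permitted
srju — violates constraint 1: syllable 1 onset /srj/ has 3 consonants (> 2) → not permitted
bet — violates constraint 5: syllable 1 coda /t/ has 1 consonant (> 0) → not permitted
No form is permitted → 0.

0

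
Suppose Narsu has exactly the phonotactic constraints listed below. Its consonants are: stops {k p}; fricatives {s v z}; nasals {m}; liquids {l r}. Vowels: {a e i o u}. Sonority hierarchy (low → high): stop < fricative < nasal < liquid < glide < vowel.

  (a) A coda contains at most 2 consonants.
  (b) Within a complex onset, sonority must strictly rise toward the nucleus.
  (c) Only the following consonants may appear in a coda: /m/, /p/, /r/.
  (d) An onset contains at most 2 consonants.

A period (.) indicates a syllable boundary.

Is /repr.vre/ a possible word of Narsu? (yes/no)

/repr.vre/ — σ1 onset /r/, coda /pr/ (2C) ok; σ2 onset /vr/ (2→4 rises), coda /∅/ ok → well-formed

yes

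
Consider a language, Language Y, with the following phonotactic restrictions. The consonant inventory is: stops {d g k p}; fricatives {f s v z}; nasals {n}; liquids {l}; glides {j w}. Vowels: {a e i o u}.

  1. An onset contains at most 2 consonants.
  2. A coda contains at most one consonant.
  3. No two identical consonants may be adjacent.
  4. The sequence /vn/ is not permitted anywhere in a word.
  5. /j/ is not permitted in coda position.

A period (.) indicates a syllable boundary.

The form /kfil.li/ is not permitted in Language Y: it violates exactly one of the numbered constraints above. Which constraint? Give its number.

3

/kfil.li/: adjacent identical consonants /ll/.
This is a violation of constraint 3: "No two identical consonants may be adjacent."
The remaining constraints (1, 2, 4, 5) are satisfied.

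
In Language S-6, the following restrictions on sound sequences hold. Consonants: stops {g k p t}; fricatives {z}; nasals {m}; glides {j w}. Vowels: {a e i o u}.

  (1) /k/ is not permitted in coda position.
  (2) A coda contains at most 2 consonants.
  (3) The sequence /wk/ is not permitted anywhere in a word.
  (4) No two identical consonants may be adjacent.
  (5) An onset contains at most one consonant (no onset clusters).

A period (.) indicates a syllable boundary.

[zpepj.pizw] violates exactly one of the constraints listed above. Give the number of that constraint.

5

[zpepj.pizw]: syllable 1 onset /zp/ has 2 consonants (> 1).
This is a violation of constraint 5: "An onset contains at most one consonant (no onset clusters)."
The remaining constraints (1, 2, 3, 4) are satisfied.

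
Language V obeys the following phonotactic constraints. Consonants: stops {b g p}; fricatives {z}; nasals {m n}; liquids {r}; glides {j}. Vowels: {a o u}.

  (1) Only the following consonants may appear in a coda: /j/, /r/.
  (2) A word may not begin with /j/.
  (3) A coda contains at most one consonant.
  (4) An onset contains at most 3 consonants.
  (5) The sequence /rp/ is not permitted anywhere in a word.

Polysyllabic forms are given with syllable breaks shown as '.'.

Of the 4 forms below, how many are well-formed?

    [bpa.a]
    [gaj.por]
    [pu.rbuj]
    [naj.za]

[bpa.a] — σ1 onset /bp/ (2C), coda /∅/ ok; σ2 onset /∅/, coda /∅/ ok → well-formed
[gaj.por] — σ1 onset /g/, coda /j/ ok; σ2 onset /p/, coda /r/ ok → well-formed
[pu.rbuj] — σ1 onset /p/, coda /∅/ ok; σ2 onset /rb/ (2C), coda /j/ ok → well-formed
[naj.za] — σ1 onset /n/, coda /j/ ok; σ2 onset /z/, coda /∅/ ok → well-formed
Well-formed: [bpa.a], [gaj.por], [pu.rbuj], [naj.za] → 4.

4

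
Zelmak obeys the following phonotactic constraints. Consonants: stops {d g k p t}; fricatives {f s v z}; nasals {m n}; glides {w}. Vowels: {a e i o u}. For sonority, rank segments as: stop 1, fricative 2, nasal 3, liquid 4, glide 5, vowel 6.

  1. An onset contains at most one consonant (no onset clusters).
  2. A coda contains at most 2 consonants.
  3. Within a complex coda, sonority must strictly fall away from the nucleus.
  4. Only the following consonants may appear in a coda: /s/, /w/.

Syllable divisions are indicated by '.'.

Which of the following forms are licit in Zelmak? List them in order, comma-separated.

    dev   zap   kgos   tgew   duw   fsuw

duw

dev — violates constraint 4: syllable 1 coda contains /v/, which is not a licensed coda consonant → illicit
zap — violates constraint 4: syllable 1 coda contains /p/, which is not a licensed coda consonant → illicit
kgos — violates constraint 1: syllable 1 onset /kg/ has 2 consonants (> 1) → illicit
tgew — violates constraint 1: syllable 1 onset /tg/ has 2 consonants (> 1) → illicit
duw — σ1 onset /d/, coda /w/ ok → licit
fsuw — violates constraint 1: syllable 1 onset /fs/ has 2 consonants (> 1) → illicit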